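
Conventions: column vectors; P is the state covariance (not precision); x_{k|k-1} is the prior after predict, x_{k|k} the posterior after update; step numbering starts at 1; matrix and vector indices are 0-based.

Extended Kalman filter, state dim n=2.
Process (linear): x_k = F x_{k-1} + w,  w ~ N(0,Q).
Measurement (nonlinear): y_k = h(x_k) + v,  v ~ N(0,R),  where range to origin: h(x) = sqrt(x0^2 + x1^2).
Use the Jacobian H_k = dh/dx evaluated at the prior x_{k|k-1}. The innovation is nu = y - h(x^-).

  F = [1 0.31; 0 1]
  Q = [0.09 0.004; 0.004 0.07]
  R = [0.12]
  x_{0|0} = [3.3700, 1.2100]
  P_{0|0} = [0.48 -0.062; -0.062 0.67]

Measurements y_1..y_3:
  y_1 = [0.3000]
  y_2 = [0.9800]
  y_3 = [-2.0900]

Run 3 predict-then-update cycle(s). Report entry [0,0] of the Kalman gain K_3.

step 1: x^-=[3.7451, 1.2100]  P^-=[0.5959 0.1497; 0.1497 0.7400]  H_jac=[0.9516 0.3074]  S=[0.8172]  K=[0.7503; 0.4527]  nu=[-3.6357]  x^+=[1.0172, -0.4360]  P^+=[0.1359 -0.1279; -0.1279 0.5725]
step 2: x^-=[0.8821, -0.4360]  P^-=[0.2017 0.0536; 0.0536 0.6425]  H_jac=[0.8965 -0.4431]  S=[0.3657]  K=[0.4295; -0.6473]  nu=[-0.0039]  x^+=[0.8804, -0.4335]  P^+=[0.1342 0.1552; 0.1552 0.4893]
step 3: x^-=[0.7460, -0.4335]  P^-=[0.3675 0.3109; 0.3109 0.5593]  H_jac=[0.8646 -0.5024]  S=[0.2658]  K=[0.6078; -0.0458]  nu=[-2.9528]  x^+=[-1.0487, -0.2983]  P^+=[0.2693 0.3183; 0.3183 0.5588]

K[0,0] = 0.6078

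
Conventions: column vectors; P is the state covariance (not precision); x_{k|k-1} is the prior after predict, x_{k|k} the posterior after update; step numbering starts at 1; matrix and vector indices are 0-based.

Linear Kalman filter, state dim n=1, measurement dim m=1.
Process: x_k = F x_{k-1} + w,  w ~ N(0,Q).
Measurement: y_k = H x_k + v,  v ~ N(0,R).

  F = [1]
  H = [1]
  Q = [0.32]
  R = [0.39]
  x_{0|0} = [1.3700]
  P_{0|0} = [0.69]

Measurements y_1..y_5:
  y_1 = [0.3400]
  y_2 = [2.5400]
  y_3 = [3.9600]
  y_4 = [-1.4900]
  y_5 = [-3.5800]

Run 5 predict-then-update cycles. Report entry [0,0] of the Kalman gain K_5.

K[0,0] = 0.5843

step 1: x^-=[1.3700]  P^-=[1.0100]  S=[1.4000]  K=[0.7214]  nu=[-1.0300]  x^+=[0.6269]  P^+=[0.2814]
step 2: x^-=[0.6269]  P^-=[0.6014]  S=[0.9914]  K=[0.6066]  nu=[1.9131]  x^+=[1.7874]  P^+=[0.2366]
step 3: x^-=[1.7874]  P^-=[0.5566]  S=[0.9466]  K=[0.5880]  nu=[2.1726]  x^+=[3.0649]  P^+=[0.2293]
step 4: x^-=[3.0649]  P^-=[0.5493]  S=[0.9393]  K=[0.5848]  nu=[-4.5549]  x^+=[0.4012]  P^+=[0.2281]
step 5: x^-=[0.4012]  P^-=[0.5481]  S=[0.9381]  K=[0.5843]  nu=[-3.9812]  x^+=[-1.9248]  P^+=[0.2279]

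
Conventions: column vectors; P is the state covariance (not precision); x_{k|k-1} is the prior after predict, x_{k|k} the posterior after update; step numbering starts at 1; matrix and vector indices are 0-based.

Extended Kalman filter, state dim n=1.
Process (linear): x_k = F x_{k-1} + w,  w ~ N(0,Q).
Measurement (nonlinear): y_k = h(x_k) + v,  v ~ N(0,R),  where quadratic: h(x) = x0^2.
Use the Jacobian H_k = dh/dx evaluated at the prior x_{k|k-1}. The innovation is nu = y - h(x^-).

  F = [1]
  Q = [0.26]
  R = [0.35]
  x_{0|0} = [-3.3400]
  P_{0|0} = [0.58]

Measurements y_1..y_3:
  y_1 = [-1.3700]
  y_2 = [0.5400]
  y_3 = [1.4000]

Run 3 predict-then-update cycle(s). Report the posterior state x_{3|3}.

step 1: x^-=[-3.3400]  P^-=[0.8400]  H_jac=[-6.6800]  S=[37.8328]  K=[-0.1483]  nu=[-12.5256]  x^+=[-1.4823]  P^+=[0.0078]
step 2: x^-=[-1.4823]  P^-=[0.2678]  H_jac=[-2.9645]  S=[2.7033]  K=[-0.2936]  nu=[-1.6571]  x^+=[-0.9957]  P^+=[0.0347]
step 3: x^-=[-0.9957]  P^-=[0.2947]  H_jac=[-1.9913]  S=[1.5185]  K=[-0.3864]  nu=[0.4087]  x^+=[-1.1536]  P^+=[0.0679]

x_post = [-1.1536]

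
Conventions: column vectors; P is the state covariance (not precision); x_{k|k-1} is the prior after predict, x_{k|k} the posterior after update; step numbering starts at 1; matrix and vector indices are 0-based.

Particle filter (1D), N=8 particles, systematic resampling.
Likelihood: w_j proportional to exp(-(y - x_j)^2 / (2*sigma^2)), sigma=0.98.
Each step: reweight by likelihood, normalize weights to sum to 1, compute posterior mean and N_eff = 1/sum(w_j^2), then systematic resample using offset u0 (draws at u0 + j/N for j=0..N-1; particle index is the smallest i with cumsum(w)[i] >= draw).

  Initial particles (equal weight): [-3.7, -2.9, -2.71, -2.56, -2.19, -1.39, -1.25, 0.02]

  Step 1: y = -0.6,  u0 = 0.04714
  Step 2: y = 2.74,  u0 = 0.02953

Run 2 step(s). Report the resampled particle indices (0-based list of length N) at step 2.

resampled_idx = [6, 6, 6, 6, 7, 7, 7, 7]

step 1: w=[0.0023, 0.0218, 0.0338, 0.0464, 0.0920, 0.2478, 0.2752, 0.2807]  mean=-1.1664  Neff=4.3825  idx=[2, 4, 5, 5, 6, 6, 7, 7]
step 2: w=[0.0000, 0.0001, 0.0032, 0.0032, 0.0058, 0.0058, 0.4909, 0.4909]  mean=-0.0040  Neff=2.0742  idx=[6, 6, 6, 6, 7, 7, 7, 7]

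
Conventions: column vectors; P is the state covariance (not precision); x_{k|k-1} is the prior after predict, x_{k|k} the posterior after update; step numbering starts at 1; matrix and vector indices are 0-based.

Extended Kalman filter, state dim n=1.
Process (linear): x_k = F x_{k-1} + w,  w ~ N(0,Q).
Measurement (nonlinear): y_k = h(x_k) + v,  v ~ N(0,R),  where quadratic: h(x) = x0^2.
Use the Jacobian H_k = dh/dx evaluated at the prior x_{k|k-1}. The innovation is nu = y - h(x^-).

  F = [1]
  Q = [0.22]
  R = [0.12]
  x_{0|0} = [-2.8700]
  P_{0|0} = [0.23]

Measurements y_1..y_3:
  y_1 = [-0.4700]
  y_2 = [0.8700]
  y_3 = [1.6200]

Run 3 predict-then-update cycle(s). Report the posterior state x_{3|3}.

step 1: x^-=[-2.8700]  P^-=[0.4500]  H_jac=[-5.7400]  S=[14.9464]  K=[-0.1728]  nu=[-8.7069]  x^+=[-1.3653]  P^+=[0.0036]
step 2: x^-=[-1.3653]  P^-=[0.2236]  H_jac=[-2.7306]  S=[1.7873]  K=[-0.3416]  nu=[-0.9940]  x^+=[-1.0257]  P^+=[0.0150]
step 3: x^-=[-1.0257]  P^-=[0.2350]  H_jac=[-2.0514]  S=[1.1090]  K=[-0.4347]  nu=[0.5679]  x^+=[-1.2726]  P^+=[0.0254]

x_post = [-1.2726]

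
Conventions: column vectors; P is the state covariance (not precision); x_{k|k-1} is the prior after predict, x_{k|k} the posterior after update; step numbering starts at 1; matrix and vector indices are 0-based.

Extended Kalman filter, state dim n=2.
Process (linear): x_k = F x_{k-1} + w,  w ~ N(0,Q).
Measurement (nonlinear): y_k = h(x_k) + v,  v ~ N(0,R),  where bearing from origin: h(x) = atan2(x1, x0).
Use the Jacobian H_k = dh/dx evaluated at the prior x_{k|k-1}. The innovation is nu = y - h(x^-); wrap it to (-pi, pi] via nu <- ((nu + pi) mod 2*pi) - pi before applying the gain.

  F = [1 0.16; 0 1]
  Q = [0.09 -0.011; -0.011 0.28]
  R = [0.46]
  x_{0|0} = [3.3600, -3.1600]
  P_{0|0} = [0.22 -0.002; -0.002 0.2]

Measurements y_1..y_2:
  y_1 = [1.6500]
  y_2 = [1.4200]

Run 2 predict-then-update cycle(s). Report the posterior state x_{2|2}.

x_post = [3.1044, -2.0981]

step 1: x^-=[2.8544, -3.1600]  P^-=[0.3145 0.0190; 0.0190 0.4800]  H_jac=[0.1743 0.1574]  S=[0.4825]  K=[0.1198; 0.1635]  nu=[2.4862]  x^+=[3.1522, -2.7536]  P^+=[0.3076 0.0096; 0.0096 0.4671]
step 2: x^-=[2.7116, -2.7536]  P^-=[0.4126 0.0733; 0.0733 0.7471]  H_jac=[0.1844 0.1816]  S=[0.5036]  K=[0.1775; 0.2962]  nu=[2.2131]  x^+=[3.1044, -2.0981]  P^+=[0.3967 0.0468; 0.0468 0.7029]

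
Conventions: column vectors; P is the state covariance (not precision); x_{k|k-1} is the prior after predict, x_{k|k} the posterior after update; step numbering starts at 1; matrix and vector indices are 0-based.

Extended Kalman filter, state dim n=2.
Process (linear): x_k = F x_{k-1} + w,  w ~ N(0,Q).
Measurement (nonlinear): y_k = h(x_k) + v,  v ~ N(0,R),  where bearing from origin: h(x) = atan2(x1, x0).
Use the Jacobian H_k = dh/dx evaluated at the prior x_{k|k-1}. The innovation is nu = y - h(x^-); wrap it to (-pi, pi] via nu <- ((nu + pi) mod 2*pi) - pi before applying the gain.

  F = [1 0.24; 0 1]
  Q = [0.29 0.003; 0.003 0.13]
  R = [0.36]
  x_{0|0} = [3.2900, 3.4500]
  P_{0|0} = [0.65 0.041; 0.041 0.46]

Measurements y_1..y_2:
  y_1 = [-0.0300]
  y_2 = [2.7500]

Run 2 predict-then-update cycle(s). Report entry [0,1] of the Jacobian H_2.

H_jac[0,1] = 0.1376

step 1: x^-=[4.1180, 3.4500]  P^-=[0.9862 0.1544; 0.1544 0.5900]  H_jac=[-0.1195 0.1427]  S=[0.3808]  K=[-0.2517; 0.1726]  nu=[-0.7274]  x^+=[4.3011, 3.3245]  P^+=[0.9620 0.1709; 0.1709 0.5787]
step 2: x^-=[5.0989, 3.3245]  P^-=[1.3674 0.3128; 0.3128 0.7087]  H_jac=[-0.0897 0.1376]  S=[0.3767]  K=[-0.2114; 0.1844]  nu=[2.1722]  x^+=[4.6397, 3.7250]  P^+=[1.3506 0.3275; 0.3275 0.6958]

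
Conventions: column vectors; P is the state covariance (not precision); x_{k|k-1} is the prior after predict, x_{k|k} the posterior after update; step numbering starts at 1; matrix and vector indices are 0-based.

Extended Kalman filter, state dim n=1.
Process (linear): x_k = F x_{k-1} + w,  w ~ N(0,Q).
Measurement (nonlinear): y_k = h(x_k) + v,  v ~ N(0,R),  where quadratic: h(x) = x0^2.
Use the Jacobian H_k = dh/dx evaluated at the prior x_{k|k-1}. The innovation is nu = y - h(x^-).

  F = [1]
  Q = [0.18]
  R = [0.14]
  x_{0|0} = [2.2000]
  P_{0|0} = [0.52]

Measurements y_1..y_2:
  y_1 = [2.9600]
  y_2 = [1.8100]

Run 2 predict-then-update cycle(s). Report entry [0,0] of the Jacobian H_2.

step 1: x^-=[2.2000]  P^-=[0.7000]  H_jac=[4.4000]  S=[13.6920]  K=[0.2249]  nu=[-1.8800]  x^+=[1.7771]  P^+=[0.0072]
step 2: x^-=[1.7771]  P^-=[0.1872]  H_jac=[3.5542]  S=[2.5042]  K=[0.2656]  nu=[-1.3481]  x^+=[1.4190]  P^+=[0.0105]

H_jac[0,0] = 3.5542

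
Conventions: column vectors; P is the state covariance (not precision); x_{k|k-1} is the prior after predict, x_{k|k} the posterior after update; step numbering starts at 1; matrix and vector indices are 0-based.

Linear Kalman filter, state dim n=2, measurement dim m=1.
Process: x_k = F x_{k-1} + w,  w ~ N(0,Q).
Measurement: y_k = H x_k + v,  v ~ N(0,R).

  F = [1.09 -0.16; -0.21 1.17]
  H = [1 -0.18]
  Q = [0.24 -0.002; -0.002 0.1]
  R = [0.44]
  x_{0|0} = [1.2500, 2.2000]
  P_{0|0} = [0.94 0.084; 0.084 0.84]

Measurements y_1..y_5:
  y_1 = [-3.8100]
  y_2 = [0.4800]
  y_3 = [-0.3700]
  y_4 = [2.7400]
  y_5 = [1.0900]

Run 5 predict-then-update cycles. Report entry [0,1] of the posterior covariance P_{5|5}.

P_post[0,1] = 0.1033

step 1: x^-=[1.0105, 2.3115]  P^-=[1.3490 -0.2645; -0.2645 1.2501]  S=[1.9247]  K=[0.7256; -0.2543]  nu=[-4.4044]  x^+=[-2.1854, 3.4316]  P^+=[0.3356 0.0907; 0.0907 1.1256]
step 2: x^-=[-2.9312, 4.4739]  P^-=[0.6359 -0.1708; -0.1708 1.6110]  S=[1.1896]  K=[0.5604; -0.3873]  nu=[4.2165]  x^+=[-0.5683, 2.8407]  P^+=[0.2623 0.0874; 0.0874 1.4325]
step 3: x^-=[-1.0739, 3.4429]  P^-=[0.5578 -0.2158; -0.2158 2.0296]  S=[1.1413]  K=[0.5228; -0.5092]  nu=[1.3236]  x^+=[-0.3819, 2.7689]  P^+=[0.2459 0.0880; 0.0880 1.7337]
step 4: x^-=[-0.8593, 3.3198]  P^-=[0.5458 -0.2676; -0.2676 2.4409]  S=[1.1612]  K=[0.5115; -0.6088]  nu=[4.1969]  x^+=[1.2874, 0.7648]  P^+=[0.2420 0.0940; 0.0940 2.0105]
step 5: x^-=[1.2809, 0.6244]  P^-=[0.5462 -0.3107; -0.3107 2.8166]  S=[1.1893]  K=[0.5063; -0.6875]  nu=[-0.0786]  x^+=[1.2412, 0.6784]  P^+=[0.2413 0.1033; 0.1033 2.2544]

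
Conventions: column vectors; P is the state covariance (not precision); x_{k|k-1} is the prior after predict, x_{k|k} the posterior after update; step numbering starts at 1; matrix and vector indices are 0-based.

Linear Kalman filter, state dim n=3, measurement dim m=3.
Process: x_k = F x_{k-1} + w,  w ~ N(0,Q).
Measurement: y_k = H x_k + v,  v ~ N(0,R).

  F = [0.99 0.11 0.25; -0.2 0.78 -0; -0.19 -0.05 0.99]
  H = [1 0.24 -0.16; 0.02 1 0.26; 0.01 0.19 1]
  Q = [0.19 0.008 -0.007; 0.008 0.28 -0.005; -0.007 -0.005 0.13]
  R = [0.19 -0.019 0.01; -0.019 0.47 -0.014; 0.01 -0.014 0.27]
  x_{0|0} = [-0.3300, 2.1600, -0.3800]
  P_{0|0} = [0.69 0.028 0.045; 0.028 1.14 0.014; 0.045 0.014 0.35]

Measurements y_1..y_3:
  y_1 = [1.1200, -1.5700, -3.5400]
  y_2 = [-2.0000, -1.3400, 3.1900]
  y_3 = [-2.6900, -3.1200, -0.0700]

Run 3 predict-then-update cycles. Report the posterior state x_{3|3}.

x_post = [-1.7146, -1.9022, 0.5509]

step 1: x^-=[-0.1841, 1.7508, -0.4215]  P^-=[0.9311 -0.0093 -0.0151; -0.0093 0.9924 -0.0252; -0.0151 -0.0252 0.4830]  S=[1.1929 0.2069 -0.0349; 0.2069 1.4818 0.2734; -0.0349 0.2734 0.7790]  K=[0.8037 -0.1213 0.0688; 0.0807 0.6571 -0.0174; -0.0573 -0.0398 0.6251]  nu=[0.8165, -3.2075, -3.4493]  x^+=[0.6237, -0.2309, -2.4968]  P^+=[0.1838 -0.0882 0.0432; -0.0882 0.3287 -0.0747; 0.0432 -0.0747 0.1825]
step 2: x^-=[-0.0321, -0.3048, -2.5788]  P^-=[0.3836 -0.0831 0.0411; -0.0831 0.5149 -0.0649; 0.0411 -0.0649 0.3058]  S=[0.5630 0.0330 -0.0001; 0.0330 0.9691 0.0951; -0.0001 0.0951 0.5703]  K=[0.6398 -0.0951 0.0672; 0.0604 0.5130 -0.0292; -0.0394 -0.0338 0.5210]  nu=[-2.3074, -0.3640, 5.8270]  x^+=[-1.0822, -0.8012, 0.5601]  P^+=[0.1470 -0.0706 0.0378; -0.0706 0.2581 -0.0628; 0.0378 -0.0628 0.1523]
step 3: x^-=[-1.0195, -0.4085, 0.8002]  P^-=[0.3466 -0.0660 0.0358; -0.0660 0.4649 -0.0557; 0.0358 -0.0557 0.2759]  S=[0.5316 0.0363 0.0019; 0.0363 0.9225 0.0876; 0.0019 0.0876 0.5420]  K=[0.6170 -0.0840 0.0607; 0.0693 0.4860 -0.0198; -0.0407 -0.0272 0.4947]  nu=[-1.4444, -2.8992, -0.7824]  x^+=[-1.7146, -1.9022, 0.5509]  P^+=[0.1403 -0.0638 0.0345; -0.0638 0.2435 -0.0571; 0.0345 -0.0571 0.1440]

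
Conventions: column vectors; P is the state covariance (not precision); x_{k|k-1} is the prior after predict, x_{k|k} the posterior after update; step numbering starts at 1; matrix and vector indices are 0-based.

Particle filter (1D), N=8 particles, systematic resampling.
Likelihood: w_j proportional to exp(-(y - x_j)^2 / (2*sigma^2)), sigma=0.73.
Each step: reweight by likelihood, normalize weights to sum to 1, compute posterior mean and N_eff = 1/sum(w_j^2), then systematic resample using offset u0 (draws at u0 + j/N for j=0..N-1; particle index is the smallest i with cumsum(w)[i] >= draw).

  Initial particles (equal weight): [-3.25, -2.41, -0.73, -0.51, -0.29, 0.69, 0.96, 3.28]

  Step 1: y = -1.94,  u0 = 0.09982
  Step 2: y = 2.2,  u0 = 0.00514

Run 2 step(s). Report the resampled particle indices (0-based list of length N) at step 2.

step 1: w=[0.1339, 0.5447, 0.1697, 0.0984, 0.0521, 0.0010, 0.0003, 0.0000]  mean=-1.9361  Neff=2.8107  idx=[0, 1, 1, 1, 1, 2, 3, 4]
step 2: w=[0.0000, 0.0000, 0.0000, 0.0000, 0.0000, 0.0737, 0.2360, 0.6903]  mean=-0.3743  Neff=1.8598  idx=[5, 6, 6, 7, 7, 7, 7, 7]

resampled_idx = [5, 6, 6, 7, 7, 7, 7, 7]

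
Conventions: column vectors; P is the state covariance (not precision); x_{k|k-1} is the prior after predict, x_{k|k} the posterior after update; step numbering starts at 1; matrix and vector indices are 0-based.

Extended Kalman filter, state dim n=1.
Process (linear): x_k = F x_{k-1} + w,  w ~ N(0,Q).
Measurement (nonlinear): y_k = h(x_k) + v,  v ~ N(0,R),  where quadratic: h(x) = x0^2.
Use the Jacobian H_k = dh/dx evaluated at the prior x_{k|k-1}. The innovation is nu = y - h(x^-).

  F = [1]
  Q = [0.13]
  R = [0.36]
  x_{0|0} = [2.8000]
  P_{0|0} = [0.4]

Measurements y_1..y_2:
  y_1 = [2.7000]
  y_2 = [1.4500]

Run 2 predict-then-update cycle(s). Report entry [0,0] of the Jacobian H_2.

step 1: x^-=[2.8000]  P^-=[0.5300]  H_jac=[5.6000]  S=[16.9808]  K=[0.1748]  nu=[-5.1400]  x^+=[1.9016]  P^+=[0.0112]
step 2: x^-=[1.9016]  P^-=[0.1412]  H_jac=[3.8032]  S=[2.4029]  K=[0.2235]  nu=[-2.1661]  x^+=[1.4174]  P^+=[0.0212]

H_jac[0,0] = 3.8032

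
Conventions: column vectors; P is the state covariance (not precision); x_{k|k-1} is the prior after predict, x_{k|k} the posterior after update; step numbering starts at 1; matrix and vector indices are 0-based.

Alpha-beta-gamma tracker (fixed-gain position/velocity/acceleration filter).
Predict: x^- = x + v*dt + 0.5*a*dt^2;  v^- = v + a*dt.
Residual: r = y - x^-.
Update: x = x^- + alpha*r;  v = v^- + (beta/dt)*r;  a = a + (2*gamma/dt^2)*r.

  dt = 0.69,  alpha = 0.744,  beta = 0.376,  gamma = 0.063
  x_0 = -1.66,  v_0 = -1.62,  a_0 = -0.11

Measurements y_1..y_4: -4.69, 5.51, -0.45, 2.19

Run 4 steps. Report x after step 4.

step 1: x_pred=-2.8040  r=-1.8860  x^+=-4.2072  v^+=-2.7236  a^+=-0.6091
step 2: x_pred=-6.2315  r=11.7415  x^+=2.5042  v^+=3.2543  a^+=2.4983
step 3: x_pred=5.3444  r=-5.7944  x^+=1.0334  v^+=1.8206  a^+=0.9648
step 4: x_pred=2.5192  r=-0.3292  x^+=2.2743  v^+=2.3069  a^+=0.8776

x_post = 2.2743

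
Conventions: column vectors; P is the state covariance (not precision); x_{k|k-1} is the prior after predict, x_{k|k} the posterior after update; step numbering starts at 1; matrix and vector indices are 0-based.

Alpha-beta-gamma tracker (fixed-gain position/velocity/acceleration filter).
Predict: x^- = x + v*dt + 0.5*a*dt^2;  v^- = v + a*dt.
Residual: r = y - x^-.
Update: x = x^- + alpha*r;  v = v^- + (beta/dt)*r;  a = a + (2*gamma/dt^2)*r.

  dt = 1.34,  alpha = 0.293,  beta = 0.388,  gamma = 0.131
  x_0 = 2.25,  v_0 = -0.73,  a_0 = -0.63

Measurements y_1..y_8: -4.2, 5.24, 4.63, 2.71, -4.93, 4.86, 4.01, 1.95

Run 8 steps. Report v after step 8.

v_post = -3.2217

step 1: x_pred=0.7062  r=-4.9062  x^+=-0.7313  v^+=-2.9948  a^+=-1.3459
step 2: x_pred=-5.9527  r=11.1927  x^+=-2.6732  v^+=-1.5574  a^+=0.2873
step 3: x_pred=-4.5022  r=9.1322  x^+=-1.8265  v^+=1.4718  a^+=1.6198
step 4: x_pred=1.6000  r=1.1100  x^+=1.9252  v^+=3.9637  a^+=1.7817
step 5: x_pred=8.8362  r=-13.7662  x^+=4.8027  v^+=2.3652  a^+=-0.2269
step 6: x_pred=7.7684  r=-2.9084  x^+=6.9162  v^+=1.2190  a^+=-0.6513
step 7: x_pred=7.9650  r=-3.9550  x^+=6.8062  v^+=-0.7989  a^+=-1.2284
step 8: x_pred=4.6328  r=-2.6828  x^+=3.8468  v^+=-3.2217  a^+=-1.6198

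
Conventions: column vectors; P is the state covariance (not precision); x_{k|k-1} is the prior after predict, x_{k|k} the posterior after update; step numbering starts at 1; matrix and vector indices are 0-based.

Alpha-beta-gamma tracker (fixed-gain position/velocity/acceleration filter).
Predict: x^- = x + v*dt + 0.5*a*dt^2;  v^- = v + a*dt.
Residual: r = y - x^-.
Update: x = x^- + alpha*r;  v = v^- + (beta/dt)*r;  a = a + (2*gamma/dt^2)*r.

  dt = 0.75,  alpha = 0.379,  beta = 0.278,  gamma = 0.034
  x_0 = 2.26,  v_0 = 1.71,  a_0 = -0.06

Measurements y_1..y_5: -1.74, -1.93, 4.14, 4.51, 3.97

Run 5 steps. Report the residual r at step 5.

resid = 1.5665

step 1: x_pred=3.5256  r=-5.2656  x^+=1.5300  v^+=-0.2868  a^+=-0.6966
step 2: x_pred=1.1190  r=-3.0490  x^+=-0.0366  v^+=-1.9394  a^+=-1.0651
step 3: x_pred=-1.7907  r=5.9307  x^+=0.4570  v^+=-0.5399  a^+=-0.3482
step 4: x_pred=-0.0458  r=4.5558  x^+=1.6808  v^+=0.8876  a^+=0.2026
step 5: x_pred=2.4035  r=1.5665  x^+=2.9972  v^+=1.6202  a^+=0.3919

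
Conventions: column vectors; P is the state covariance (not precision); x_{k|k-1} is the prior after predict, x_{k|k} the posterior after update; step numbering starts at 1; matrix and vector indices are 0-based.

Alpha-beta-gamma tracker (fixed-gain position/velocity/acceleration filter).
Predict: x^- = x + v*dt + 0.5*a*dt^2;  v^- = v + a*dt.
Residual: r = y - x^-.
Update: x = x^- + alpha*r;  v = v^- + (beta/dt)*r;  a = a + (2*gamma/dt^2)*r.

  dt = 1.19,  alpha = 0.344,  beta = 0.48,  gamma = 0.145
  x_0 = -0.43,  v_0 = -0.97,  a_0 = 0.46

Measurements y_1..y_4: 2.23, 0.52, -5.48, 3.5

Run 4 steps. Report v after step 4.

v_post = -0.4981

step 1: x_pred=-1.2586  r=3.4886  x^+=-0.0585  v^+=0.9846  a^+=1.1744
step 2: x_pred=1.9447  r=-1.4247  x^+=1.4546  v^+=1.8075  a^+=0.8827
step 3: x_pred=4.2304  r=-9.7104  x^+=0.8901  v^+=-1.0590  a^+=-1.1059
step 4: x_pred=-1.1532  r=4.6532  x^+=0.4475  v^+=-0.4981  a^+=-0.1530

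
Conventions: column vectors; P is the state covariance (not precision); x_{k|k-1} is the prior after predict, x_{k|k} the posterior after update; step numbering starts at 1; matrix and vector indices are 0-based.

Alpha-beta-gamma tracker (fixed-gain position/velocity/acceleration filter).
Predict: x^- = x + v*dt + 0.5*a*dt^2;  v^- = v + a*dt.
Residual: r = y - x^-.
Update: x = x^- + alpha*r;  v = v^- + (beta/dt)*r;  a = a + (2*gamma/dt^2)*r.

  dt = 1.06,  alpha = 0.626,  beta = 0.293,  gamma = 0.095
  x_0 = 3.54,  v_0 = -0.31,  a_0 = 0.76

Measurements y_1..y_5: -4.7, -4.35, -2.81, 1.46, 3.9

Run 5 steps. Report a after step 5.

a_post = 2.1978

step 1: x_pred=3.6384  r=-8.3384  x^+=-1.5815  v^+=-1.8093  a^+=-0.6500
step 2: x_pred=-3.8644  r=-0.4856  x^+=-4.1684  v^+=-2.6325  a^+=-0.7321
step 3: x_pred=-7.3701  r=4.5601  x^+=-4.5155  v^+=-2.1480  a^+=0.0390
step 4: x_pred=-6.7705  r=8.2305  x^+=-1.6182  v^+=0.1683  a^+=1.4308
step 5: x_pred=-0.6360  r=4.5360  x^+=2.2035  v^+=2.9388  a^+=2.1978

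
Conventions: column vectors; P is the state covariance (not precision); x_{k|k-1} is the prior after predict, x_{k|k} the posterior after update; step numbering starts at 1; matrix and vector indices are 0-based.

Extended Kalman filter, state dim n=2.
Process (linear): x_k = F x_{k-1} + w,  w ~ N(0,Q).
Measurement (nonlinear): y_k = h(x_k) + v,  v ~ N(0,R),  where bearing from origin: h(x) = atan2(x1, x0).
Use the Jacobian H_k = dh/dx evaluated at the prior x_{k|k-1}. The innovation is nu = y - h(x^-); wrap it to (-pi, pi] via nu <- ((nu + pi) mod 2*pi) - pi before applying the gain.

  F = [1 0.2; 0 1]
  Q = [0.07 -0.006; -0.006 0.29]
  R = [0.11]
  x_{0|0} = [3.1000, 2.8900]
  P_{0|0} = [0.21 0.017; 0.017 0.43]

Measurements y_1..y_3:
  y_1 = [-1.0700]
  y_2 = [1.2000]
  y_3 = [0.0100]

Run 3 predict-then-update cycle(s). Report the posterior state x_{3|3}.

step 1: x^-=[3.6780, 2.8900]  P^-=[0.3040 0.0970; 0.0970 0.7200]  H_jac=[-0.1321 0.1681]  S=[0.1313]  K=[-0.1816; 0.8240]  nu=[-1.7360]  x^+=[3.9932, 1.4596]  P^+=[0.2997 0.1166; 0.1166 0.6308]
step 2: x^-=[4.2851, 1.4596]  P^-=[0.4416 0.2368; 0.2368 0.9208]  H_jac=[-0.0712 0.2091]  S=[0.1454]  K=[0.1242; 1.2079]  nu=[0.8717]  x^+=[4.3934, 2.5125]  P^+=[0.4393 0.2150; 0.2150 0.7086]
step 3: x^-=[4.8959, 2.5125]  P^-=[0.6237 0.3507; 0.3507 0.9986]  H_jac=[-0.0830 0.1617]  S=[0.1310]  K=[0.0378; 1.0104]  nu=[-0.4641]  x^+=[4.8784, 2.0435]  P^+=[0.6235 0.3457; 0.3457 0.8649]

x_post = [4.8784, 2.0435]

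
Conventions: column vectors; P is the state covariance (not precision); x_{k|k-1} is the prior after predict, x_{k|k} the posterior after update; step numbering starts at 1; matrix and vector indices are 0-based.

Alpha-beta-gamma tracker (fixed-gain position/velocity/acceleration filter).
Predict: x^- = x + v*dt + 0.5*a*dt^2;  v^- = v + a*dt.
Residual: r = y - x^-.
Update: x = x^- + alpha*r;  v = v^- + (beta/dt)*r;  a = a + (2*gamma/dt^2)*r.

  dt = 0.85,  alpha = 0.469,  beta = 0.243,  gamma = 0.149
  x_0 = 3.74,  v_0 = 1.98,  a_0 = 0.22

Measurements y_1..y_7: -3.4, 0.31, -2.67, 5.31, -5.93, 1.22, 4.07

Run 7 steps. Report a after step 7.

step 1: x_pred=5.5025  r=-8.9025  x^+=1.3272  v^+=-0.3781  a^+=-3.4519
step 2: x_pred=-0.2411  r=0.5511  x^+=0.0173  v^+=-3.1546  a^+=-3.2246
step 3: x_pred=-3.8289  r=1.1589  x^+=-3.2854  v^+=-5.5642  a^+=-2.7466
step 4: x_pred=-9.0071  r=14.3171  x^+=-2.2924  v^+=-3.8057  a^+=3.1586
step 5: x_pred=-4.3862  r=-1.5438  x^+=-5.1102  v^+=-1.5622  a^+=2.5219
step 6: x_pred=-5.5271  r=6.7471  x^+=-2.3627  v^+=2.5103  a^+=5.3048
step 7: x_pred=1.6874  r=2.3826  x^+=2.8048  v^+=7.7005  a^+=6.2875

a_post = 6.2875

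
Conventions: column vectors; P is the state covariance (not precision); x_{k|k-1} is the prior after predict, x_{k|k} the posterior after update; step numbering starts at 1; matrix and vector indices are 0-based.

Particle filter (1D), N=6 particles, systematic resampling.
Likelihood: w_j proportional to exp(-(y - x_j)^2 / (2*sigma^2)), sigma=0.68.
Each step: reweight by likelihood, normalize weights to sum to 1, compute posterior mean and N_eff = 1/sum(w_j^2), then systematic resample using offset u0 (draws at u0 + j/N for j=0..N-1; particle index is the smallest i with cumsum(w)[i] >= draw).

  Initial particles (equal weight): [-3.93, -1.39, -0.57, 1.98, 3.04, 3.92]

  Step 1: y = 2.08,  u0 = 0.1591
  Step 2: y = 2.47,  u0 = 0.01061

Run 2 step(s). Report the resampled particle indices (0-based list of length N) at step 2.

resampled_idx = [0, 0, 1, 2, 3, 4]

step 1: w=[0.0000, 0.0000, 0.0004, 0.7145, 0.2666, 0.0186]  mean=2.2977  Neff=1.7186  idx=[3, 3, 3, 3, 4, 5]
step 2: w=[0.1982, 0.1982, 0.1982, 0.1982, 0.1808, 0.0265]  mean=2.2230  Neff=5.2493  idx=[0, 0, 1, 2, 3, 4]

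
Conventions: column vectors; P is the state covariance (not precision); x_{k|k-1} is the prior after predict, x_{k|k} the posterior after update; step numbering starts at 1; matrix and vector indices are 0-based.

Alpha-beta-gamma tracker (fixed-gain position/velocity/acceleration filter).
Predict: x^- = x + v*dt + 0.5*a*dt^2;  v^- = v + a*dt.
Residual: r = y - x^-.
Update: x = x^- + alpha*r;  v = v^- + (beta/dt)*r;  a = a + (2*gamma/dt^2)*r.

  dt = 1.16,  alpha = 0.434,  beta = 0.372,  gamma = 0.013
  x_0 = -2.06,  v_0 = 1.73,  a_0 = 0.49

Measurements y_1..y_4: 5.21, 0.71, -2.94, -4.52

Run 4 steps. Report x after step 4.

step 1: x_pred=0.2765  r=4.9335  x^+=2.4176  v^+=3.8805  a^+=0.5853
step 2: x_pred=7.3128  r=-6.6028  x^+=4.4472  v^+=2.4420  a^+=0.4577
step 3: x_pred=7.5880  r=-10.5280  x^+=3.0188  v^+=-0.4032  a^+=0.2543
step 4: x_pred=2.7222  r=-7.2422  x^+=-0.4209  v^+=-2.4307  a^+=0.1144

x_post = -0.4209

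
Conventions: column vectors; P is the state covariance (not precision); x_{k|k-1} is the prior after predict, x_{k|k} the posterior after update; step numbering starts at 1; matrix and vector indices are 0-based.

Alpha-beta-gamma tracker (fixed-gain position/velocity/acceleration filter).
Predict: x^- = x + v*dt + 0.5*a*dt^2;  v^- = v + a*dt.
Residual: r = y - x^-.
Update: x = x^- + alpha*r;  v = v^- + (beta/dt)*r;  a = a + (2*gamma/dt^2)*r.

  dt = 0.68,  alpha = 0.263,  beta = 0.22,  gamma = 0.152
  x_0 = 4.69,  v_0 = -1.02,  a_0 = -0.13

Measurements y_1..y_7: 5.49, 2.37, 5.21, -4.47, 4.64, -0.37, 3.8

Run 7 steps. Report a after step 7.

step 1: x_pred=3.9663  r=1.5237  x^+=4.3671  v^+=-0.6155  a^+=0.8717
step 2: x_pred=4.1501  r=-1.7801  x^+=3.6819  v^+=-0.5986  a^+=-0.2986
step 3: x_pred=3.2058  r=2.0042  x^+=3.7329  v^+=-0.1532  a^+=1.0190
step 4: x_pred=3.8643  r=-8.3343  x^+=1.6724  v^+=-2.1567  a^+=-4.4603
step 5: x_pred=-0.8254  r=5.4654  x^+=0.6120  v^+=-3.4215  a^+=-0.8671
step 6: x_pred=-1.9151  r=1.5451  x^+=-1.5087  v^+=-3.5113  a^+=0.1487
step 7: x_pred=-3.8620  r=7.6620  x^+=-1.8469  v^+=-0.9313  a^+=5.1860

a_post = 5.1860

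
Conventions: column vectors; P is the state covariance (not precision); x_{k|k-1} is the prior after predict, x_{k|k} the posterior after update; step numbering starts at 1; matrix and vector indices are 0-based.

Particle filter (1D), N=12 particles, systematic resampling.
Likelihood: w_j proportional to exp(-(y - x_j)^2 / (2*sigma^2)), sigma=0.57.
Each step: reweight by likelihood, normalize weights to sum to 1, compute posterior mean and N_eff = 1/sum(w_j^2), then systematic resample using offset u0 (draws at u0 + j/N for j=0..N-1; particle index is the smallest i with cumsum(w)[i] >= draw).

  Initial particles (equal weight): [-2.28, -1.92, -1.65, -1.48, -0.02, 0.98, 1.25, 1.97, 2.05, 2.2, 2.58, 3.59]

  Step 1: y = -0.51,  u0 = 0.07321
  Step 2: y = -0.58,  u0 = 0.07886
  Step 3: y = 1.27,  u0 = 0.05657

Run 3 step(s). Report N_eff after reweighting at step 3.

N_eff = 2.9996

step 1: w=[0.0070, 0.0405, 0.1169, 0.2030, 0.5968, 0.0283, 0.0073, 0.0001, 0.0000, 0.0000, 0.0000, 0.0000]  mean=-0.5617  Neff=2.4176  idx=[2, 2, 3, 3, 4, 4, 4, 4, 4, 4, 4, 5]
step 2: w=[0.0326, 0.0326, 0.0546, 0.0546, 0.1173, 0.1173, 0.1173, 0.1173, 0.1173, 0.1173, 0.1173, 0.0045]  mean=-0.2814  Neff=9.5780  idx=[2, 3, 4, 5, 6, 6, 7, 8, 8, 9, 10, 11]
step 3: w=[0.0000, 0.0000, 0.0491, 0.0491, 0.0491, 0.0491, 0.0491, 0.0491, 0.0491, 0.0491, 0.0491, 0.5583]  mean=0.5383  Neff=2.9996  idx=[3, 4, 6, 8, 9, 11, 11, 11, 11, 11, 11, 11]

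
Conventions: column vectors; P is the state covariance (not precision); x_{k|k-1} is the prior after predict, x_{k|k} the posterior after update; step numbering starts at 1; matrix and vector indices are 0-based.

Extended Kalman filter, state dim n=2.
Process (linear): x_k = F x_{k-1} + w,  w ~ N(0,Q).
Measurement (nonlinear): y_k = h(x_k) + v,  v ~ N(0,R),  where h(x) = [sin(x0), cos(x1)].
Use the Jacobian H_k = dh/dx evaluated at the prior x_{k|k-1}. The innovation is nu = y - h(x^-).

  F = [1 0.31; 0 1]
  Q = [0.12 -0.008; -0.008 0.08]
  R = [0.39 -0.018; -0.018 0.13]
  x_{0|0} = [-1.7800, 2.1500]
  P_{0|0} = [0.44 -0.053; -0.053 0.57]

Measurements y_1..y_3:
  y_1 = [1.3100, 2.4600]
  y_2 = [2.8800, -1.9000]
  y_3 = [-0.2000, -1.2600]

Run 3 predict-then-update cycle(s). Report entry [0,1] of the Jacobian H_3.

step 1: x^-=[-1.1135, 2.1500]  P^-=[0.5819 0.1157; 0.1157 0.6500]  H_jac=[0.4415 0.0000; 0.0000 -0.8369]  S=[0.5034 -0.0608; -0.0608 0.5853]  K=[0.4966 -0.1139; -0.0108 -0.9306]  nu=[2.2072, 3.0074]  x^+=[-0.3599, -0.6725]  P^+=[0.4433 0.0284; 0.0284 0.1443]
step 2: x^-=[-0.5684, -0.6725]  P^-=[0.5948 0.0651; 0.0651 0.2243]  H_jac=[0.8428 0.0000; 0.0000 0.6230]  S=[0.8124 0.0162; 0.0162 0.2171]  K=[0.6142 0.1411; 0.0548 0.6397]  nu=[3.4183, -2.6822]  x^+=[1.1525, -2.2012]  P^+=[0.2812 0.0117; 0.0117 0.1319]
step 3: x^-=[0.4702, -2.2012]  P^-=[0.4211 0.0446; 0.0446 0.2119]  H_jac=[0.8915 0.0000; 0.0000 0.8078]  S=[0.7247 0.0141; 0.0141 0.2683]  K=[0.5160 0.1071; 0.0425 0.6358]  nu=[-0.6531, -0.6706]  x^+=[0.0614, -2.6553]  P^+=[0.2236 0.0057; 0.0057 0.1014]

H_jac[0,1] = 0.0000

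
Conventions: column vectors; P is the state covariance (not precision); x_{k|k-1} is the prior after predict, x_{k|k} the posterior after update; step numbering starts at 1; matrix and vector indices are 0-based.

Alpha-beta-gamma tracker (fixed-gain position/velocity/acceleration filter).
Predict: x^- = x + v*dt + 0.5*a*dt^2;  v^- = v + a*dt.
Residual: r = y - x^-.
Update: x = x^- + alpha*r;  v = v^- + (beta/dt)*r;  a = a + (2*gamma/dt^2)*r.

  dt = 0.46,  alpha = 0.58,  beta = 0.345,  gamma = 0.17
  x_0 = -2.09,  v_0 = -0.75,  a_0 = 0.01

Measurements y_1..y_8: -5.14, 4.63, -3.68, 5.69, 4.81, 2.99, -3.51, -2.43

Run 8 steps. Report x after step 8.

x_post = -3.6070

step 1: x_pred=-2.4339  r=-2.7061  x^+=-4.0035  v^+=-2.7749  a^+=-4.3381
step 2: x_pred=-5.7389  r=10.3689  x^+=0.2751  v^+=3.0062  a^+=12.3227
step 3: x_pred=2.9617  r=-6.6417  x^+=-0.8905  v^+=3.6934  a^+=1.6508
step 4: x_pred=0.9831  r=4.7069  x^+=3.7131  v^+=7.9830  a^+=9.2139
step 5: x_pred=8.3601  r=-3.5501  x^+=6.3010  v^+=9.5588  a^+=3.5096
step 6: x_pred=11.0694  r=-8.0794  x^+=6.3833  v^+=5.1136  a^+=-9.4724
step 7: x_pred=7.7334  r=-11.2434  x^+=1.2122  v^+=-7.6763  a^+=-27.5384
step 8: x_pred=-5.2324  r=2.8024  x^+=-3.6070  v^+=-18.2421  a^+=-23.0355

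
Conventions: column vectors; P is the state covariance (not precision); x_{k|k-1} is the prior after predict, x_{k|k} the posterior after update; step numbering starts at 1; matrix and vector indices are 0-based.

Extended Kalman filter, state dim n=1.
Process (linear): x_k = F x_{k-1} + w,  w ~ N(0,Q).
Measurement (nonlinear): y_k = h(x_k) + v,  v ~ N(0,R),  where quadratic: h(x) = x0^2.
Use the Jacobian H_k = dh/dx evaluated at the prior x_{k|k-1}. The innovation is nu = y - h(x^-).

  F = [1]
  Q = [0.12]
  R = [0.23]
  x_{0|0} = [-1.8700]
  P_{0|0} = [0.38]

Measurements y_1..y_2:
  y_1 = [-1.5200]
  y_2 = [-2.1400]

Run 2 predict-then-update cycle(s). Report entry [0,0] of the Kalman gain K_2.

step 1: x^-=[-1.8700]  P^-=[0.5000]  H_jac=[-3.7400]  S=[7.2238]  K=[-0.2589]  nu=[-5.0169]  x^+=[-0.5713]  P^+=[0.0159]
step 2: x^-=[-0.5713]  P^-=[0.1359]  H_jac=[-1.1426]  S=[0.4074]  K=[-0.3812]  nu=[-2.4664]  x^+=[0.3688]  P^+=[0.0767]

K[0,0] = -0.3812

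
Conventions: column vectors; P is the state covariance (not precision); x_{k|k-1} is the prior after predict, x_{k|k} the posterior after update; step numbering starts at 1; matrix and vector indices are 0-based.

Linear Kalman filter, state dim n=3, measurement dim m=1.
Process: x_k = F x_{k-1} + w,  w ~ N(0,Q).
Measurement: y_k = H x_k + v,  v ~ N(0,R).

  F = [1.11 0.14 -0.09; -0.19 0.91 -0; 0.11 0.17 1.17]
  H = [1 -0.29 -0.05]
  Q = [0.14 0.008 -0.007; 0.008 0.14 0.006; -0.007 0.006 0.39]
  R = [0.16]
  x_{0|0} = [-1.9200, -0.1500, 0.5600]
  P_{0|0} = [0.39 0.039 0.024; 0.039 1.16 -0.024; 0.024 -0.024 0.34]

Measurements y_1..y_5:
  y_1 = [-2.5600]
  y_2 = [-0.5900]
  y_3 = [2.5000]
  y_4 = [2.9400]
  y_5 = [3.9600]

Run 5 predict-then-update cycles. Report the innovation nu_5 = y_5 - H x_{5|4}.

innov = [0.5416]

step 1: x^-=[-2.2026, 0.2283, 0.4185]  P^-=[0.6539 0.1143 0.0678; 0.1143 1.1012 0.1491; 0.0678 0.1491 0.8918]  S=[0.8401]  K=[0.7350; -0.2530; -0.0239]  nu=[-0.2703]  x^+=[-2.4012, 0.2967, 0.4250]  P^+=[0.2002 0.2705 0.0825; 0.2705 1.0474 0.1440; 0.0825 0.1440 0.8913]
step 2: x^-=[-2.6621, 0.7262, 0.2835]  P^-=[0.4783 0.3549 0.1314; 0.3549 0.9211 0.3171; 0.1314 0.3171 1.7314]  S=[0.5103]  K=[0.7227; 0.1409; -0.0923]  nu=[2.2969]  x^+=[-1.0021, 1.0498, 0.0714]  P^+=[0.2117 0.3029 0.1655; 0.3029 0.9109 0.3238; 0.1655 0.3238 1.7270]
step 3: x^-=[-0.9718, 1.1457, 0.1518]  P^-=[0.4857 0.3536 0.1818; 0.3536 0.7972 0.4710; 0.1818 0.4710 2.9658]  S=[0.5105]  K=[0.7327; 0.1936; -0.2018]  nu=[3.8116]  x^+=[1.8208, 1.8838, -0.6174]  P^+=[0.2116 0.2812 0.2573; 0.2812 0.7781 0.4909; 0.2573 0.4909 2.9450]
step 4: x^-=[2.3404, 1.3683, -0.2019]  P^-=[0.4635 0.3032 0.1892; 0.3032 0.6948 0.6065; 0.1892 0.6065 4.7185]  S=[0.5165]  K=[0.7088; 0.1383; -0.4310]  nu=[0.9863]  x^+=[3.0395, 1.5047, -0.6270]  P^+=[0.2040 0.2526 0.3470; 0.2526 0.6849 0.6373; 0.3470 0.6373 4.6225]
step 5: x^-=[3.6409, 0.7918, -0.1434]  P^-=[0.4353 0.2544 0.1408; 0.2544 0.6272 0.7262; 0.1408 0.7262 7.0923]  S=[0.5252]  K=[0.6750; 0.0690; -0.8080]  nu=[0.5416]  x^+=[4.0064, 0.8291, -0.5810]  P^+=[0.1960 0.2300 0.4273; 0.2300 0.6247 0.7555; 0.4273 0.7555 6.7494]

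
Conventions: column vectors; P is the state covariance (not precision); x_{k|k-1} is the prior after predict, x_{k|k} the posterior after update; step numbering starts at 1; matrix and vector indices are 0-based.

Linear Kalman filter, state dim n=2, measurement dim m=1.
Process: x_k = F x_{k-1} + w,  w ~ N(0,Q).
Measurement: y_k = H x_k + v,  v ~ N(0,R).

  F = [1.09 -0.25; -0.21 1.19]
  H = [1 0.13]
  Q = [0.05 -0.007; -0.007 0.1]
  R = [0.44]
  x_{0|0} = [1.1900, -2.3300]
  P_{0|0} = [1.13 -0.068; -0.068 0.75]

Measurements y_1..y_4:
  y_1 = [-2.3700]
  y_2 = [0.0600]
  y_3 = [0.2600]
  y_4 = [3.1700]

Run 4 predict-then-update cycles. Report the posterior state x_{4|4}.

step 1: x^-=[1.8796, -3.0226]  P^-=[1.4765 -0.5806; -0.5806 1.2459]  S=[1.7866]  K=[0.7842; -0.2343]  nu=[-3.8567]  x^+=[-1.1447, -2.1190]  P^+=[0.3778 -0.2523; -0.2523 1.1478]
step 2: x^-=[-0.7180, -2.2812]  P^-=[0.7082 -0.7755; -0.7755 1.8682]  S=[0.9781]  K=[0.6209; -0.5445]  nu=[1.0746]  x^+=[-0.0508, -2.8664]  P^+=[0.3310 -0.4448; -0.4448 1.5782]
step 3: x^-=[0.6613, -3.4003]  P^-=[0.7843 -1.1525; -1.1525 2.5717]  S=[0.9681]  K=[0.6554; -0.8451]  nu=[0.0408]  x^+=[0.6880, -3.4348]  P^+=[0.3685 -0.6163; -0.6163 1.8803]
step 4: x^-=[1.6086, -4.2319]  P^-=[0.9412 -1.4825; -1.4825 3.0869]  S=[1.0479]  K=[0.7142; -1.0317]  nu=[2.1115]  x^+=[3.1168, -6.4104]  P^+=[0.4066 -0.7102; -0.7102 1.9714]

x_post = [3.1168, -6.4104]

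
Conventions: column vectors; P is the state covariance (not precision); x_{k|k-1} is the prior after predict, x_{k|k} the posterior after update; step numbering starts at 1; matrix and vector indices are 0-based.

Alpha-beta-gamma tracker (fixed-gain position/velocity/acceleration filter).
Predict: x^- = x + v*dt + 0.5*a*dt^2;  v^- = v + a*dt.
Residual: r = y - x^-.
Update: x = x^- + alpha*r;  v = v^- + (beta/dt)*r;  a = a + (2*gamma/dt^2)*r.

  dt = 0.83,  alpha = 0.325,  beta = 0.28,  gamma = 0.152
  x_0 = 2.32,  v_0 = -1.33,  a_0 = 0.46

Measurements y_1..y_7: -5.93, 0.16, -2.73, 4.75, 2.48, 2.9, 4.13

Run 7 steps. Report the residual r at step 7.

step 1: x_pred=1.3745  r=-7.3045  x^+=-0.9994  v^+=-3.4124  a^+=-2.7634
step 2: x_pred=-4.7836  r=4.9436  x^+=-3.1769  v^+=-4.0383  a^+=-0.5819
step 3: x_pred=-6.7291  r=3.9991  x^+=-5.4294  v^+=-3.1721  a^+=1.1829
step 4: x_pred=-7.6548  r=12.4048  x^+=-3.6233  v^+=1.9944  a^+=6.6569
step 5: x_pred=0.3251  r=2.1549  x^+=1.0254  v^+=8.2466  a^+=7.6078
step 6: x_pred=10.4906  r=-7.5906  x^+=8.0237  v^+=12.0004  a^+=4.2582
step 7: x_pred=19.4508  r=-15.3208  x^+=14.4715  v^+=10.3663  a^+=-2.5026

resid = -15.3208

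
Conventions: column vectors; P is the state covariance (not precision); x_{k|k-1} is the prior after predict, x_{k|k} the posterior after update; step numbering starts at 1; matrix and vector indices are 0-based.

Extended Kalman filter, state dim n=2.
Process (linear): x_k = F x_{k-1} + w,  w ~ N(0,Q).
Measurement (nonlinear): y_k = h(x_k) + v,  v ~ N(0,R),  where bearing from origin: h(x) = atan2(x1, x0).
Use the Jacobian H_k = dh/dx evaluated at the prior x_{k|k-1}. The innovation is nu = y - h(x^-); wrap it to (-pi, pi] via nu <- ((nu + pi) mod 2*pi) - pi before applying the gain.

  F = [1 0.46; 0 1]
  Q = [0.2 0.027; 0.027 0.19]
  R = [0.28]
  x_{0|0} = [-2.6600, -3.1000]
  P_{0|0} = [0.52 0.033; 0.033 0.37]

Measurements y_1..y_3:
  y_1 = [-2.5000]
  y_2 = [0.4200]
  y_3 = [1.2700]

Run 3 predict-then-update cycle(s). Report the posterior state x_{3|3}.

step 1: x^-=[-4.0860, -3.1000]  P^-=[0.8287 0.2302; 0.2302 0.5600]  H_jac=[0.1178 -0.1553]  S=[0.2966]  K=[0.2087; -0.2018]  nu=[-0.0074]  x^+=[-4.0876, -3.0985]  P^+=[0.8157 0.2427; 0.2427 0.5479]
step 2: x^-=[-5.5129, -3.0985]  P^-=[1.3550 0.5217; 0.5217 0.7379]  H_jac=[0.0775 -0.1378]  S=[0.2910]  K=[0.1136; -0.2106]  nu=[3.0495]  x^+=[-5.1664, -3.7408]  P^+=[1.3512 0.5287; 0.5287 0.7250]
step 3: x^-=[-6.8872, -3.7408]  P^-=[2.1910 0.8892; 0.8892 0.9150]  H_jac=[0.0609 -0.1121]  S=[0.2875]  K=[0.1173; -0.1685]  nu=[-2.3692]  x^+=[-7.1652, -3.3417]  P^+=[2.1871 0.8949; 0.8949 0.9068]

x_post = [-7.1652, -3.3417]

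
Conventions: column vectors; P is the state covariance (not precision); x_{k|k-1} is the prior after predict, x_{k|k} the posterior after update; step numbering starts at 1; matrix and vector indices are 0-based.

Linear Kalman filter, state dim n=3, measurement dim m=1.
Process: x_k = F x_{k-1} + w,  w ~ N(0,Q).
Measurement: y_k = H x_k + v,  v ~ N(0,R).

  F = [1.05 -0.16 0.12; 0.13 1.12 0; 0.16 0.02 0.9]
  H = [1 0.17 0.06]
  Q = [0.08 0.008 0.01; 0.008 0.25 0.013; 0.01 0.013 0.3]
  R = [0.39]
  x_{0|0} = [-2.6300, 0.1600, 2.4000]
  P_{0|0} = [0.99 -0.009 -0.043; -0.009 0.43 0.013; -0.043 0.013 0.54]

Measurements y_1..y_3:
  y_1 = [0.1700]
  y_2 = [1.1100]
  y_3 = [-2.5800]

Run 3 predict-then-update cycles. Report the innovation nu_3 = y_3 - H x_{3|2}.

step 1: x^-=[-2.4991, -0.1627, 1.7424]  P^-=[1.1819 0.0568 0.1900; 0.0568 0.8035 0.0497; 0.1900 0.0497 0.7509]  S=[1.6410]  K=[0.7331; 0.1196; 0.1484]  nu=[2.5922]  x^+=[-0.5988, 0.1474, 2.1271]  P^+=[0.3000 -0.0872 0.0115; -0.0872 0.7800 0.0205; 0.0115 0.0205 0.7148]
step 2: x^-=[-0.3970, 0.0873, 1.8215]  P^-=[0.4725 -0.1886 0.1437; -0.1886 1.2081 0.0429; 0.1437 0.0429 0.8905]  S=[0.8546]  K=[0.5254; 0.0227; 0.2392]  nu=[1.3829]  x^+=[0.3296, 0.1186, 2.1523]  P^+=[0.2365 -0.1988 0.0363; -0.1988 1.2077 0.0383; 0.0363 0.0383 0.8416]
step 3: x^-=[0.5853, 0.1757, 1.9922]  P^-=[0.4583 -0.4000 0.1672; -0.4000 1.7110 0.0517; 0.1672 0.0517 0.9988]  S=[0.7864]  K=[0.5090; -0.1349; 0.3000]  nu=[-3.3147]  x^+=[-1.1019, 0.6228, 0.9976]  P^+=[0.2545 -0.3461 0.0471; -0.3461 1.6967 0.0835; 0.0471 0.0835 0.9280]

innov = [-3.3147]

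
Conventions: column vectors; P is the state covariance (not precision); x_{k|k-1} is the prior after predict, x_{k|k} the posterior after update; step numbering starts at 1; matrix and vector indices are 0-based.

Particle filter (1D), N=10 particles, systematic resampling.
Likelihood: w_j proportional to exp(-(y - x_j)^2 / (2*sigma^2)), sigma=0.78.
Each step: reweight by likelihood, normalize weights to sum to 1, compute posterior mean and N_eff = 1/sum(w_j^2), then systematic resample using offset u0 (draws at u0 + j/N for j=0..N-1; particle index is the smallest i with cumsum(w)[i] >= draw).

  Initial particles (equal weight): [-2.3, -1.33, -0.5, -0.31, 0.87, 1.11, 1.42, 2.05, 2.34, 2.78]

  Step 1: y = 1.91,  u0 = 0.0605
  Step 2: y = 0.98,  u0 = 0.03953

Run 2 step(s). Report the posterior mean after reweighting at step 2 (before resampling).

post_mean = 1.4918

step 1: w=[0.0000, 0.0000, 0.0020, 0.0041, 0.0972, 0.1397, 0.1941, 0.2327, 0.2031, 0.1269]  mean=1.8182  Neff=5.6116  idx=[4, 5, 6, 6, 7, 7, 7, 8, 8, 9]
step 2: w=[0.1847, 0.1840, 0.1591, 0.1591, 0.0728, 0.0728, 0.0728, 0.0408, 0.0408, 0.0130]  mean=1.4918  Neff=7.2456  idx=[0, 0, 1, 1, 2, 3, 3, 4, 6, 7]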